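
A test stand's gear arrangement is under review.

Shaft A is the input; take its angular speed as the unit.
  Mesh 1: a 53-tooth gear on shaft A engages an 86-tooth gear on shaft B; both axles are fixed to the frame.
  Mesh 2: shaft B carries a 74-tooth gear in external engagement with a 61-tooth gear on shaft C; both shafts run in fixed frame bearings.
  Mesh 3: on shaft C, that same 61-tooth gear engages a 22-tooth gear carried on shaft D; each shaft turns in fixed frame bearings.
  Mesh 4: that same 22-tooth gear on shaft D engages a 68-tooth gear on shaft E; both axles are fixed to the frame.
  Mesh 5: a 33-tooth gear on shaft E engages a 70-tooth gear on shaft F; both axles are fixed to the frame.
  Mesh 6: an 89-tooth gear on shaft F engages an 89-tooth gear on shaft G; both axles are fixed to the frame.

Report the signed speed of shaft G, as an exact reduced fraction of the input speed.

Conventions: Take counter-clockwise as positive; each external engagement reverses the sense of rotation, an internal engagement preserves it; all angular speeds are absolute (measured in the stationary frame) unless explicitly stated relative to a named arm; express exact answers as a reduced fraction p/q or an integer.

64713/204680

6-mesh fixed-axis compound train (all bearings frame-fixed)
mesh 1 [53T→86T]: |ω|/ω_in = 1×53/86 = 53/86, sense flips to −
mesh 2 [74T→61T]: |ω|/ω_in = (53/86)×74/61 = 1961/2623, sense flips to +
mesh 3 [61T→22T]: |ω|/ω_in = (1961/2623)×61/22 = 1961/946, sense flips to −
mesh 4 [22T→68T]: |ω|/ω_in = (1961/946)×22/68 = 1961/2924, sense flips to +
mesh 5 [33T→70T]: |ω|/ω_in = (1961/2924)×33/70 = 64713/204680, sense flips to −
mesh 6 [89T→89T]: |ω|/ω_in = (64713/204680)×89/89 = 64713/204680, sense flips to +
signed output speed (× input speed) = 64713/204680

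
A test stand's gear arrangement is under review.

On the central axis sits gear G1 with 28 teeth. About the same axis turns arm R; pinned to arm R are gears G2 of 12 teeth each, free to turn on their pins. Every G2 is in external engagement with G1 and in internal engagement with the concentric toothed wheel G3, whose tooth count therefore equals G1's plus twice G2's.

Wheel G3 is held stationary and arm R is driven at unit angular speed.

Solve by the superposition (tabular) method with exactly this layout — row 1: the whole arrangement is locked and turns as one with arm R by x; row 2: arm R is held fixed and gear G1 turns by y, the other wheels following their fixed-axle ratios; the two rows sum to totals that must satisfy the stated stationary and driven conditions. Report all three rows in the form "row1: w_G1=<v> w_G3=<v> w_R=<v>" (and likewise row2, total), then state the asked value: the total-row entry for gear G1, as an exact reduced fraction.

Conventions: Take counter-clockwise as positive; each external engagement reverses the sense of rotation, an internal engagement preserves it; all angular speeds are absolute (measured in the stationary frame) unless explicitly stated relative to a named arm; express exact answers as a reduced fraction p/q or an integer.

row1: w_G1=1 w_G3=1 w_R=1
row2: w_G1=13/7 w_G3=-1 w_R=0
total: w_G1=20/7 w_G3=0 w_R=1
asked value: 20/7

topology: planetary set — G1 28T / G2 12T / G3 52T, arm = carrier (Willis)
superposition row 1 [locked train]: every member turns x
row 2 (arm held, sun turns y): ω_ring = −(28/52)·y, ω_arm = 0
boundary: total ω_ring = x − (28/52)·y = 0 and total ω_arm = x = 1  ⇒  y = 13/7, x = 1
row 2 ring = −(28/52)·13/7 = -1
totals (row 1 + row 2): sun 1 + 13/7 = 20/7, ring 1 + (-1) = 0, arm 1 + 0 = 1
asked cell (total, sun) = 20/7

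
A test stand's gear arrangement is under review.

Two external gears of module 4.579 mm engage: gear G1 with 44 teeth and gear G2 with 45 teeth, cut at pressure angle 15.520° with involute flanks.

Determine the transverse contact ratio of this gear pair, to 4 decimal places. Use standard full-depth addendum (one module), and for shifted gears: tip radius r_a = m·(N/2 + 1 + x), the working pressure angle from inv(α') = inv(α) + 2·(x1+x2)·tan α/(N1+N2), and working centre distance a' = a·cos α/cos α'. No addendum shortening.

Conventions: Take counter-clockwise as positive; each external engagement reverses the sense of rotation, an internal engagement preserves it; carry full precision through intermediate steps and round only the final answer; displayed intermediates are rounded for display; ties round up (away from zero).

class = single-mesh tooth geometry [involute pair 44T × 45T, m = 4.579]
base radii: r_b1 = 97.064801, r_b2 = 99.270820
tip radii: r_a1 = 105.317000, r_a2 = 107.606500
no profile shift: α' = α, a' = a
action lengths: √(r_a1²−r_b1²) = 40.866793, √(r_a2²−r_b2²) = 41.526657
base pitch p_b = π·m·cos α = 13.860821
CR = (40.866793 + 41.526657 − 203.765500·sin 15.52000°)/13.860821 = 2.010772
contact ratio ≈ 2.0108

2.0108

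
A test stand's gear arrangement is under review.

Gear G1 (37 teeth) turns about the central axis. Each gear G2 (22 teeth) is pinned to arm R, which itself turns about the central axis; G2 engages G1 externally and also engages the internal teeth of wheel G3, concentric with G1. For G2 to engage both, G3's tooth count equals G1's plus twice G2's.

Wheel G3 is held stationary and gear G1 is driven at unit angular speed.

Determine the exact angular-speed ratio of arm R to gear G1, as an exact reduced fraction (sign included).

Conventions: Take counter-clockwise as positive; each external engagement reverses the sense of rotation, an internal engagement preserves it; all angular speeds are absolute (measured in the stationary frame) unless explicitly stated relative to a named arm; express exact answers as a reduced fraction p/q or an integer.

topology: planetary set — G1 37T / G2 22T / G3 81T, arm = carrier (Willis)
ring teeth: 37 + 2·22 = 81
37(ω_sun−ω_arm) = −81(ω_ring−ω_arm),  ω_ring = 0, ω_sun = 1
37(1−ω_arm) = −81(0−ω_arm)  ⇒  118·ω_arm = 37  ⇒  ω_arm = 37/118
ω_out/ω_in = 37/118

37/118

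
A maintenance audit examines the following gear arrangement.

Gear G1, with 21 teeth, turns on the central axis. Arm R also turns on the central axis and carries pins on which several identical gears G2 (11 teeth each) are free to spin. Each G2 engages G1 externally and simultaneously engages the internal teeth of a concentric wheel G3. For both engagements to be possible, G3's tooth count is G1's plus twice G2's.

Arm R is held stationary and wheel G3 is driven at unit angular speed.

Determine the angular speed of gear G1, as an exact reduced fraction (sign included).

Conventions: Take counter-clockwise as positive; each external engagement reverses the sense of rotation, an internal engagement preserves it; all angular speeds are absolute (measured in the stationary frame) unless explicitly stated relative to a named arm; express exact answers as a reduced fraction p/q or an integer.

-43/21

recognized (axles ride arm R): planetary set, 21/11/43 teeth
ring teeth: 21 + 2·11 = 43
21(ω_sun−ω_arm) = −43(ω_ring−ω_arm),  ω_arm = 0, ω_ring = 1
ω_sun = 0 − (43/21)(1−0) = -43/21
exact speed ratio = -43/21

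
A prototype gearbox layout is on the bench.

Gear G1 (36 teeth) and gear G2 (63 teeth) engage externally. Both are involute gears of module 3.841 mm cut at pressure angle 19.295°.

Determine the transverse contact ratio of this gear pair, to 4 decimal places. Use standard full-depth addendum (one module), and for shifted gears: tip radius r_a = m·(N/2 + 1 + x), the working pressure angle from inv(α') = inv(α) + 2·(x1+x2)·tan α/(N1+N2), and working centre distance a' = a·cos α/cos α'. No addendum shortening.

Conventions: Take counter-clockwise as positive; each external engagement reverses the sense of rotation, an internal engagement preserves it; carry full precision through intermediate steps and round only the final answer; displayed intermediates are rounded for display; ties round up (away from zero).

1.7803

topology: single-mesh involute geometry — m = 3.841, 36T/63T pair
base radii: r_b1 = 65.254504, r_b2 = 114.195382
tip radii: r_a1 = 72.979000, r_a2 = 124.832500
no profile shift: α' = α, a' = a
action lengths: √(r_a1²−r_b1²) = 32.676966, √(r_a2²−r_b2²) = 50.423881
base pitch p_b = π·m·cos α = 11.389059
CR = (32.676966 + 50.423881 − 190.129500·sin 19.29500°)/11.389059 = 1.780302
contact ratio ≈ 1.7803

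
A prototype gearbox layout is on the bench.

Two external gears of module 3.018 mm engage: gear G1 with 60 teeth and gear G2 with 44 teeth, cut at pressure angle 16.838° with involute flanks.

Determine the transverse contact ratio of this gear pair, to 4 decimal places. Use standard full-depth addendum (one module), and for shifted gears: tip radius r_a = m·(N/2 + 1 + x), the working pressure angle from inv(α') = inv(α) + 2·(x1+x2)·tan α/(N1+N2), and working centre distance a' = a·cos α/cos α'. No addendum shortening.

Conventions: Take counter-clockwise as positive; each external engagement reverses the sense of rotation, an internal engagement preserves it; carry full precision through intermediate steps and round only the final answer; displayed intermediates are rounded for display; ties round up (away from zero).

1.9535

single-mesh involute tooth geometry (60T engaging 44T at module 3.018)
base radii: r_b1 = 86.658332, r_b2 = 63.549444
tip radii: r_a1 = 93.558000, r_a2 = 69.414000
no profile shift: α' = α, a' = a
action lengths: √(r_a1²−r_b1²) = 35.262343, √(r_a2²−r_b2²) = 27.924391
base pitch p_b = π·m·cos α = 9.074839
CR = (35.262343 + 27.924391 − 156.936000·sin 16.83800°)/9.074839 = 1.953490
contact ratio ≈ 1.9535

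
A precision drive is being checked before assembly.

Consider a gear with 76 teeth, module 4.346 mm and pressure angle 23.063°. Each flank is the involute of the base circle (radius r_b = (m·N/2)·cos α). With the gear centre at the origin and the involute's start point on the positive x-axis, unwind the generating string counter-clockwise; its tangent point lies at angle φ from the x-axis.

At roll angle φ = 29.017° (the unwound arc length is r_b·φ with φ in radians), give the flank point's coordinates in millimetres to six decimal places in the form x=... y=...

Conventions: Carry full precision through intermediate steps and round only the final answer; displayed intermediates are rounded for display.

topology: single-mesh involute geometry — m = 4.346, N = 76
pitch radius r_p = m·N/2 = 4.346·76/2 = 165.148000
base radius r_b = r_p·cos α = 165.148000·cos 23.063° = 151.948491
roll angle φ = 29.017° = 0.50644219 rad
x = r_b·(cos φ + φ·sin φ) = 170.202866
y = r_b·(sin φ − φ·cos φ) = 6.411870

x=170.202866 y=6.411870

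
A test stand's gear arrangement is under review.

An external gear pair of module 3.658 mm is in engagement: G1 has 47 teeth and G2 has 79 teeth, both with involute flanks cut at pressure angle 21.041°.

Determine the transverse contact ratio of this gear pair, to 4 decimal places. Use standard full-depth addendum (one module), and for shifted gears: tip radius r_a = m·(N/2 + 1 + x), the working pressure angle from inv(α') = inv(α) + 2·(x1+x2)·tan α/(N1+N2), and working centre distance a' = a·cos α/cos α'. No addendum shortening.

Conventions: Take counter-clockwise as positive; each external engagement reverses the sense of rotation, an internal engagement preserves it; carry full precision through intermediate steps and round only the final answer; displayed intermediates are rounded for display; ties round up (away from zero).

1.7274

single-mesh involute tooth geometry (47T engaging 79T at module 3.658)
base radii: r_b1 = 80.231309, r_b2 = 134.856881
tip radii: r_a1 = 89.621000, r_a2 = 148.149000
no profile shift: α' = α, a' = a
action lengths: √(r_a1²−r_b1²) = 39.935707, √(r_a2²−r_b2²) = 61.333089
base pitch p_b = π·m·cos α = 10.725706
CR = (39.935707 + 61.333089 − 230.454000·sin 21.04100°)/10.725706 = 1.727395
contact ratio ≈ 1.7274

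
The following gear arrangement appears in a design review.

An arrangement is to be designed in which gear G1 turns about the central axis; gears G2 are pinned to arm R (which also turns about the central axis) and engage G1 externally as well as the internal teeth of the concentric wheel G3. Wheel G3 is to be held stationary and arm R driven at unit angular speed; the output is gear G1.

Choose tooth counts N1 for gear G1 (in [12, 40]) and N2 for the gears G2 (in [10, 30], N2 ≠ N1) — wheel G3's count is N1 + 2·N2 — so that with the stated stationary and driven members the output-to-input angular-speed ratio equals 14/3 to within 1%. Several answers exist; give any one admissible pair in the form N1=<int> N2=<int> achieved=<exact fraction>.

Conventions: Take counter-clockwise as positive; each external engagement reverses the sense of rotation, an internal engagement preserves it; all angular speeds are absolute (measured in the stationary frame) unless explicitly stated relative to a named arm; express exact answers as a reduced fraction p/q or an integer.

planetary set to be sized for 14/3 (Willis relation)
Willis with ω_ring = 0: ω_sun/ω_arm = (N1+N3)/N1; set equal to 14/3  ⇒  N3/N1 = 14/3 − 1 = 11/3
N3 = N1 + 2·N2  ⇒  N2/N1 = (N3/N1 − 1)/2 = (11/3 − 1)/2 = 4/3
smallest multiple with N1 ≥ 12 and N2 ≥ 10: k = 4  ⇒  N1 = 4·3 = 12, N2 = 4·4 = 16 (N1 ≤ 40, N2 ≤ 30, N2 ≠ N1 ✓), N3 = 12 + 2·16 = 44
check: (N1+N3)/N1 with N1 = 12, N3 = 44 gives 14/3; |achieved − target| = 0 ≤ 7/150 ✓

N1=12 N2=16 achieved=14/3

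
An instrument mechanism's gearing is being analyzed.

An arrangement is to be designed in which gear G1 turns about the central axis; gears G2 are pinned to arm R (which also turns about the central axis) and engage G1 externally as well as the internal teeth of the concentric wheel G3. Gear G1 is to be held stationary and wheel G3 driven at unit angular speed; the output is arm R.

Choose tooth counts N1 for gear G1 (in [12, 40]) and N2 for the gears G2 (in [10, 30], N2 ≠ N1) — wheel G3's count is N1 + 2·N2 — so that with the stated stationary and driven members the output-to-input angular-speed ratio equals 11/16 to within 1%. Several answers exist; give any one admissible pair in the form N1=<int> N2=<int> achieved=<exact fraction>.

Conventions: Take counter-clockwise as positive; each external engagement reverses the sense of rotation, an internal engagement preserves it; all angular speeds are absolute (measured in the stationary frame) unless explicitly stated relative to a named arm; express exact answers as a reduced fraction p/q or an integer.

N1=20 N2=12 achieved=11/16

class = planetary set [ratio 11/16 wanted; Willis about the carrier]
Willis with ω_sun = 0: ω_arm/ω_ring = N3/(N1+N3); set equal to 11/16  ⇒  N3/N1 = (11/16)/(1 − 11/16) = 11/5
N3 = N1 + 2·N2  ⇒  N2/N1 = (N3/N1 − 1)/2 = (11/5 − 1)/2 = 3/5
smallest multiple with N1 ≥ 12 and N2 ≥ 10: k = 4  ⇒  N1 = 4·5 = 20, N2 = 4·3 = 12 (N1 ≤ 40, N2 ≤ 30, N2 ≠ N1 ✓), N3 = 20 + 2·12 = 44
check: N3/(N1+N3) with N1 = 20, N3 = 44 gives 11/16; |achieved − target| = 0 ≤ 11/1600 ✓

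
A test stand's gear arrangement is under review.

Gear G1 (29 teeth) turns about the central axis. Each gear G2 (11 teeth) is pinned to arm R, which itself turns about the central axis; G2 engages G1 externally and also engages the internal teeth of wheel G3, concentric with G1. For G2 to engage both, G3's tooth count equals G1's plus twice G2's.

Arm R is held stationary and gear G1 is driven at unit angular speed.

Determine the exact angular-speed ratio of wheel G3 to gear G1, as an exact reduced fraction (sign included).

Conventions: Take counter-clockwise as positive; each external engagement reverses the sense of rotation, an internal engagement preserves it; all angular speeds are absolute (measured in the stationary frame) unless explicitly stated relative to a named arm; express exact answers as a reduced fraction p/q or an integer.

topology: planetary set — G1 29T / G2 11T / G3 51T, arm = carrier (Willis)
ring teeth: 29 + 2·11 = 51
29(ω_sun−ω_arm) = −51(ω_ring−ω_arm),  ω_arm = 0, ω_sun = 1
ω_ring = 0 − (29/51)(1−0) = -29/51
ω_out/ω_in = -29/51

-29/51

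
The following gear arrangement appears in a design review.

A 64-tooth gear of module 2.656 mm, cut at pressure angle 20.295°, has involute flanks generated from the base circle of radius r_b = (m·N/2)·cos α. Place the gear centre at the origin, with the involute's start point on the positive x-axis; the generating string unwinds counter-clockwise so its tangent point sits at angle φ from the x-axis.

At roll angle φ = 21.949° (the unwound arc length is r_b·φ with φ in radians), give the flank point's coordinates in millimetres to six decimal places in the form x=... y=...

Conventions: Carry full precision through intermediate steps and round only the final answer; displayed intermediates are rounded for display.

x=85.351993 y=1.472013

class = single-mesh tooth geometry [base-circle involute, m = 2.656, 64T]
pitch radius r_p = m·N/2 = 2.656·64/2 = 84.992000
base radius r_b = r_p·cos α = 84.992000·cos 20.295° = 79.715629
roll angle φ = 21.949° = 0.38308232 rad
x = r_b·(cos φ + φ·sin φ) = 85.351993
y = r_b·(sin φ − φ·cos φ) = 1.472013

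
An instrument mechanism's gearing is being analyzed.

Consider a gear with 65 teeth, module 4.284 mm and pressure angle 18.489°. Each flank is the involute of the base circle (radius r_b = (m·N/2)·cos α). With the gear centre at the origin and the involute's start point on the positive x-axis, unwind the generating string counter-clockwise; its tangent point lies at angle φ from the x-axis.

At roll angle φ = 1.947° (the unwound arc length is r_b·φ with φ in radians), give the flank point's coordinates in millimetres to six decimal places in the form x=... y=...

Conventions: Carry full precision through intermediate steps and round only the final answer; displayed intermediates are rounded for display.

x=132.119798 y=0.001727

single-mesh involute tooth geometry (65T wheel at module 4.284)
pitch radius r_p = m·N/2 = 4.284·65/2 = 139.230000
base radius r_b = r_p·cos α = 139.230000·cos 18.489° = 132.043582
roll angle φ = 1.947° = 0.03398156 rad
x = r_b·(cos φ + φ·sin φ) = 132.119798
y = r_b·(sin φ − φ·cos φ) = 0.001727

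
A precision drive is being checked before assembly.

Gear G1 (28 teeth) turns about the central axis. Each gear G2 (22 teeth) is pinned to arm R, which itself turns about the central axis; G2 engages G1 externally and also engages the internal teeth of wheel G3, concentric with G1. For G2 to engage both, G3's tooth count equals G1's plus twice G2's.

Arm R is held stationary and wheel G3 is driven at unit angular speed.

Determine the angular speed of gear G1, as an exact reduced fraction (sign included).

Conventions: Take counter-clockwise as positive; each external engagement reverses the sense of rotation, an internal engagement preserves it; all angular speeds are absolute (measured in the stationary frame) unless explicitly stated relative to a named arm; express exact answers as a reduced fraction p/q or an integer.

recognized (axles ride arm R): planetary set, 28/22/72 teeth
ring teeth: 28 + 2·22 = 72
28(ω_sun−ω_arm) = −72(ω_ring−ω_arm),  ω_arm = 0, ω_ring = 1
ω_sun = 0 − (72/28)(1−0) = -18/7
exact speed ratio = -18/7

-18/7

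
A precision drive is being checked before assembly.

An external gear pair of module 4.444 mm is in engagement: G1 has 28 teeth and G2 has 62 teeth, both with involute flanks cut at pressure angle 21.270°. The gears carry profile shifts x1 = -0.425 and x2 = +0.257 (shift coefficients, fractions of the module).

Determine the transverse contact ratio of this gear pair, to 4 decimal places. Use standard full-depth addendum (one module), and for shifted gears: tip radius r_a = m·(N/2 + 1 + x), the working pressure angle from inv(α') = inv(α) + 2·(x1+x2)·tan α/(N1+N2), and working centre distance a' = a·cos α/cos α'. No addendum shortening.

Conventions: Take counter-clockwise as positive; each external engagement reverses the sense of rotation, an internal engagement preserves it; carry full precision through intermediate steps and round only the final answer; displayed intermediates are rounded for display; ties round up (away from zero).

recognized (one external pair, fixed centres): single-mesh tooth geometry, m = 4.444, N1 = 28, N2 = 62
base radii: r_b1 = 57.977927, r_b2 = 128.379695
tip radii: r_a1 = 64.771300, r_a2 = 143.350108
inv(α') = inv(21.270°) + 2·(-0.425+0.257)·tan α/(28+62) = 0.01659579  ⇒  α' = 20.70419°
a' = a·cos α / cos α' = 199.9800·cos 21.270°/cos 20.70419° = 199.223858
action lengths: √(r_a1²−r_b1²) = 28.877003, √(r_a2²−r_b2²) = 63.780149
base pitch p_b = π·m·cos α = 13.010216
CR = (28.877003 + 63.780149 − 199.223858·sin 20.70419°)/13.010216 = 1.708112
contact ratio ≈ 1.7081

1.7081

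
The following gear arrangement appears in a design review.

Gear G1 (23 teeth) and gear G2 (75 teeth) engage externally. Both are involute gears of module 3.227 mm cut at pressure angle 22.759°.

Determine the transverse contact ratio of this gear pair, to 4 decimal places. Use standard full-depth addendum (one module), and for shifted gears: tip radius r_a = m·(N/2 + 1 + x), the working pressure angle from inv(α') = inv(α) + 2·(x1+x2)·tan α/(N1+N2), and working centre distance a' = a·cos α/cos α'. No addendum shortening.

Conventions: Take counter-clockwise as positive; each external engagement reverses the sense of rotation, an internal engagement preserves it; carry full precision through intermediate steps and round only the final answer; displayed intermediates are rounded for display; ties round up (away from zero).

1.5832

recognized (one external pair, fixed centres): single-mesh tooth geometry, m = 3.227, N1 = 23, N2 = 75
base radii: r_b1 = 34.221084, r_b2 = 111.590493
tip radii: r_a1 = 40.337500, r_a2 = 124.239500
no profile shift: α' = α, a' = a
action lengths: √(r_a1²−r_b1²) = 21.354889, √(r_a2²−r_b2²) = 54.616987
base pitch p_b = π·m·cos α = 9.348583
CR = (21.354889 + 54.616987 − 158.123000·sin 22.75900°)/9.348583 = 1.583242
contact ratio ≈ 1.5832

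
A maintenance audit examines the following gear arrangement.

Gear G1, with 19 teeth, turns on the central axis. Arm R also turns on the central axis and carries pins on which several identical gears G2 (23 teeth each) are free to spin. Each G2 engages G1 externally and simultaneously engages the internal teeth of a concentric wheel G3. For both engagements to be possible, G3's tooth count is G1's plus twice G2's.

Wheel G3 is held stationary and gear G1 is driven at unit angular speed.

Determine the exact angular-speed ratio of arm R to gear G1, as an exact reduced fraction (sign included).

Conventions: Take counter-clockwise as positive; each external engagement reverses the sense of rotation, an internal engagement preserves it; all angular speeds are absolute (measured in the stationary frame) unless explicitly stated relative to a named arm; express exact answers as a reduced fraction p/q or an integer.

recognized (axles ride arm R): planetary set, 19/23/65 teeth
ring teeth: 19 + 2·23 = 65
19(ω_sun−ω_arm) = −65(ω_ring−ω_arm),  ω_ring = 0, ω_sun = 1
19(1−ω_arm) = −65(0−ω_arm)  ⇒  84·ω_arm = 19  ⇒  ω_arm = 19/84
ω_out/ω_in = 19/84

19/84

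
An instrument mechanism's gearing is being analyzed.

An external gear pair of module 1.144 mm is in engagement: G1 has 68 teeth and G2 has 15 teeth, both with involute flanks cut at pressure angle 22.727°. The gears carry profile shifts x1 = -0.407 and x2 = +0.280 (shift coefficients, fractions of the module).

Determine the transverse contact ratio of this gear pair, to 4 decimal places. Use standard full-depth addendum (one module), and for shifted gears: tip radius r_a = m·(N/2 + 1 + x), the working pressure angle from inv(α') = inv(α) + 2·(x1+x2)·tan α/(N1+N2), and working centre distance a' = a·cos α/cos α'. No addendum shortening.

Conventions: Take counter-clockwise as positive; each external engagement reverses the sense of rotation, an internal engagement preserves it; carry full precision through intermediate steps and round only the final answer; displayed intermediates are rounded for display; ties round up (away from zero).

class = single-mesh tooth geometry [involute pair 68T × 15T, m = 1.144]
base radii: r_b1 = 35.875964, r_b2 = 7.913816
tip radii: r_a1 = 39.574392, r_a2 = 10.044320
inv(α') = inv(22.727°) + 2·(-0.407+0.280)·tan α/(68+15) = 0.02092007  ⇒  α' = 22.29952°
a' = a·cos α / cos α' = 47.4760·cos 22.727°/cos 22.29952° = 47.329410
action lengths: √(r_a1²−r_b1²) = 16.704721, √(r_a2²−r_b2²) = 6.185458
base pitch p_b = π·m·cos α = 3.314931
CR = (16.704721 + 6.185458 − 47.329410·sin 22.29952°)/3.314931 = 1.487544
contact ratio ≈ 1.4875

1.4875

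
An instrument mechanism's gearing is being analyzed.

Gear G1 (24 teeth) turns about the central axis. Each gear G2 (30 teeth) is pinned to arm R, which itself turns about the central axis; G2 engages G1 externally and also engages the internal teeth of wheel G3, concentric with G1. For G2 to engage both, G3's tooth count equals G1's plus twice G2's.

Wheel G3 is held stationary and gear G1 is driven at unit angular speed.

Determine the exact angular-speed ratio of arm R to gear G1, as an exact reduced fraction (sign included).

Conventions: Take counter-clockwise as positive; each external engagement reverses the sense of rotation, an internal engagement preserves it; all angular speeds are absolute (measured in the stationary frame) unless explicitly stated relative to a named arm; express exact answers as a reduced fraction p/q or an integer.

2/9

class = planetary set [G3 = 24+2·30 = 84; Willis about the carrier]
ring teeth: 24 + 2·30 = 84
24(ω_sun−ω_arm) = −84(ω_ring−ω_arm),  ω_ring = 0, ω_sun = 1
24(1−ω_arm) = −84(0−ω_arm)  ⇒  108·ω_arm = 24  ⇒  ω_arm = 2/9
ω_out/ω_in = 2/9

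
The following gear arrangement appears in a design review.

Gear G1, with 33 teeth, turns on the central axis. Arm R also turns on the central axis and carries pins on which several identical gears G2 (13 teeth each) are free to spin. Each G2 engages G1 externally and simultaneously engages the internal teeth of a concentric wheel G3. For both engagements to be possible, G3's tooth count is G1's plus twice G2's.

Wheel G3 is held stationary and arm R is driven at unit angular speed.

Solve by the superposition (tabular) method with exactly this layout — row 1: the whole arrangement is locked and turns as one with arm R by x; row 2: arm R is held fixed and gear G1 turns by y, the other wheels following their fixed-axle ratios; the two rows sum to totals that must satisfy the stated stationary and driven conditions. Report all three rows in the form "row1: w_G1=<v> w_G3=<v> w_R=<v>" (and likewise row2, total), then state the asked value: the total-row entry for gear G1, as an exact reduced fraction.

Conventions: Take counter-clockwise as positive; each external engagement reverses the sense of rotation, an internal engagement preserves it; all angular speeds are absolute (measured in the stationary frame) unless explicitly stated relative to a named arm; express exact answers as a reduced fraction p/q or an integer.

recognized (axles ride arm R): planetary set, 33/13/59 teeth
row 1 (train locked, turned with arm): all members turn x
row 2 — arm fixed, fixed-axis ratios: sun y, ring −(33/59)·y, arm 0
boundary: total ω_ring = x − (33/59)·y = 0 and total ω_arm = x = 1  ⇒  y = 59/33, x = 1
row 2 ring = −(33/59)·59/33 = -1
totals (row 1 + row 2): sun 1 + 59/33 = 92/33, ring 1 + (-1) = 0, arm 1 + 0 = 1
asked cell (total, sun) = 92/33

row1: w_G1=1 w_G3=1 w_R=1
row2: w_G1=59/33 w_G3=-1 w_R=0
total: w_G1=92/33 w_G3=0 w_R=1
asked value: 92/33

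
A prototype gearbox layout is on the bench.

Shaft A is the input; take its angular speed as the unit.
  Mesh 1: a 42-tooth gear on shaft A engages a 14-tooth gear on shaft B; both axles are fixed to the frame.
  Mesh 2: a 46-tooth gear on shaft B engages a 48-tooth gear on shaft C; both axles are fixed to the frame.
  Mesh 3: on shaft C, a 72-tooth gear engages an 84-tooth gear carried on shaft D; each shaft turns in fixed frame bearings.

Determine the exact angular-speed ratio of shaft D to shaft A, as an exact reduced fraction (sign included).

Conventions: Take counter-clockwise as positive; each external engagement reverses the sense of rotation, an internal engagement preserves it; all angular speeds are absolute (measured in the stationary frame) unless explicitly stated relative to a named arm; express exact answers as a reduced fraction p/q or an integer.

-69/28

class = fixed-axis compound train [3 meshes; 3 ratios multiply, 3 sense flips]
mesh 1 [42T→14T]: running ratio 3, sense −
mesh 2 [46T→48T]: running ratio 23/8, sense +
mesh 3 [72T→84T]: running ratio 69/28, sense −
ω_out/ω_in = -69/28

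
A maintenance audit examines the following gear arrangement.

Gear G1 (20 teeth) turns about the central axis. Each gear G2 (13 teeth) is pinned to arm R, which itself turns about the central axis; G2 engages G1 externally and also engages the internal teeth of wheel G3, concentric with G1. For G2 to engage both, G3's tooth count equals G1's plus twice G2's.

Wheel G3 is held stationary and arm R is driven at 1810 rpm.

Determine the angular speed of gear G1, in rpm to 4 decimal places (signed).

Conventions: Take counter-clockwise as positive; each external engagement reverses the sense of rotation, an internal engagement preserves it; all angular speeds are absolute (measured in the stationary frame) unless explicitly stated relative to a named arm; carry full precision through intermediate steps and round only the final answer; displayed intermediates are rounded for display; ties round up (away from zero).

class = planetary set [G3 = 20+2·13 = 46; Willis about the carrier]
normalise by the input: solve with ω_arm = 1, then scale by 1810 rpm
ring teeth: 20 + 2·13 = 46
20(ω_sun−ω_arm) = −46(ω_ring−ω_arm),  ω_ring = 0, ω_arm = 1
ω_sun = 1 − (46/20)(0−1) = 33/10
scale: ω_sun = 33/10 × 1810 rpm = +5973.0000 rpm

+5973.0000 rpm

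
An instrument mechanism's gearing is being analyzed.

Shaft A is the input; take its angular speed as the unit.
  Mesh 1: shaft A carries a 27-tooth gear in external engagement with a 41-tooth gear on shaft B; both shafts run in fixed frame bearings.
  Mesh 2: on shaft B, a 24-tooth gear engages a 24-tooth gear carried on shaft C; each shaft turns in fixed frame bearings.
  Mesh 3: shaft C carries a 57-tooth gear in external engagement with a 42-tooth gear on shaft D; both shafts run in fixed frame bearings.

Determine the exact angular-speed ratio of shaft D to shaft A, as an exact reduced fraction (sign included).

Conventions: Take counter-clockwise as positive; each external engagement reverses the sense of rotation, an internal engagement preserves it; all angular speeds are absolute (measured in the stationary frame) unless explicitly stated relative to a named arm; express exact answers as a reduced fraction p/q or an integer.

class = fixed-axis compound train [3 meshes; 3 ratios multiply, 3 sense flips]
mesh 1 [27T→41T]: running ratio 27/41, sense −
mesh 2 [24T→24T]: running ratio 27/41, sense +
mesh 3 [57T→42T]: running ratio 513/574, sense −
ω_out/ω_in = -513/574

-513/574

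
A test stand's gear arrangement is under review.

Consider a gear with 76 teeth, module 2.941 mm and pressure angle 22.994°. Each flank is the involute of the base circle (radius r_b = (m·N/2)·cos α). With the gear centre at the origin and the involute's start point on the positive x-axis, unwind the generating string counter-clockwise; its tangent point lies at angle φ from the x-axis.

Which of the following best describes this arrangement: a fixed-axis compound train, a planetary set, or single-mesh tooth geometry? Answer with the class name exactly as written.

recognized (one wheel, involute flank): single-mesh tooth geometry, m = 2.941, N = 76
classification: single-mesh tooth geometry

single-mesh tooth geometry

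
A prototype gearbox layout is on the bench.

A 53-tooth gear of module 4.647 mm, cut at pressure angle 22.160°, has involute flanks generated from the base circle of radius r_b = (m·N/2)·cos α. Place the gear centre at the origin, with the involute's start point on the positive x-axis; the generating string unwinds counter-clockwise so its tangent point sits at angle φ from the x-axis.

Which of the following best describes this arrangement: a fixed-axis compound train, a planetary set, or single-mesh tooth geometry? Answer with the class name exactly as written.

single-mesh tooth geometry

class = single-mesh tooth geometry [base-circle involute, m = 4.647, 53T]
classification: single-mesh tooth geometry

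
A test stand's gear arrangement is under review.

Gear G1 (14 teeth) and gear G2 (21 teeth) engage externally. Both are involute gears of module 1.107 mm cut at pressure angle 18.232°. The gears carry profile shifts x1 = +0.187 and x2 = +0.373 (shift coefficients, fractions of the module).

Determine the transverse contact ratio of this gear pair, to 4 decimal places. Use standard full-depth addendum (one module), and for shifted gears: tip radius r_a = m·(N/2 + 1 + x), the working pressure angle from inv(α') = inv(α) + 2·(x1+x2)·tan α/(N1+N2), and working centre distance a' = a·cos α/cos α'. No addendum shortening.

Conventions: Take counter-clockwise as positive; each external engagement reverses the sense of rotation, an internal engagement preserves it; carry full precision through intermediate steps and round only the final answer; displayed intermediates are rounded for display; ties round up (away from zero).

1.4446

recognized (one external pair, fixed centres): single-mesh tooth geometry, m = 1.107, N1 = 14, N2 = 21
base radii: r_b1 = 7.359981, r_b2 = 11.039971
tip radii: r_a1 = 9.063009, r_a2 = 13.143411
inv(α') = inv(18.232°) + 2·(+0.187+0.373)·tan α/(14+21) = 0.02173471  ⇒  α' = 22.57328°
a' = a·cos α / cos α' = 19.3725·cos 18.232°/cos 22.57328° = 19.926536
action lengths: √(r_a1²−r_b1²) = 5.288555, √(r_a2²−r_b2²) = 7.132201
base pitch p_b = π·m·cos α = 3.303152
CR = (5.288555 + 7.132201 − 19.926536·sin 22.57328°)/3.303152 = 1.444579
contact ratio ≈ 1.4446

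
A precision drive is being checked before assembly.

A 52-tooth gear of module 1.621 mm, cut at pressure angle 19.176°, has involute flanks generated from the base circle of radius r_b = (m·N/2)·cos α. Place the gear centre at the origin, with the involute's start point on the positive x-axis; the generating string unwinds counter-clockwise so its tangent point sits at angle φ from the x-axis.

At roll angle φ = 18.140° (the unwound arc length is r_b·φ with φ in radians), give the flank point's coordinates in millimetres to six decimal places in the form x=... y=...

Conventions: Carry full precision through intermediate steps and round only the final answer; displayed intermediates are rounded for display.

x=41.752868 y=0.416896

topology: single-mesh involute geometry — m = 1.621, N = 52
pitch radius r_p = m·N/2 = 1.621·52/2 = 42.146000
base radius r_b = r_p·cos α = 42.146000·cos 19.176° = 39.807489
roll angle φ = 18.140° = 0.31660273 rad
x = r_b·(cos φ + φ·sin φ) = 41.752868
y = r_b·(sin φ − φ·cos φ) = 0.416896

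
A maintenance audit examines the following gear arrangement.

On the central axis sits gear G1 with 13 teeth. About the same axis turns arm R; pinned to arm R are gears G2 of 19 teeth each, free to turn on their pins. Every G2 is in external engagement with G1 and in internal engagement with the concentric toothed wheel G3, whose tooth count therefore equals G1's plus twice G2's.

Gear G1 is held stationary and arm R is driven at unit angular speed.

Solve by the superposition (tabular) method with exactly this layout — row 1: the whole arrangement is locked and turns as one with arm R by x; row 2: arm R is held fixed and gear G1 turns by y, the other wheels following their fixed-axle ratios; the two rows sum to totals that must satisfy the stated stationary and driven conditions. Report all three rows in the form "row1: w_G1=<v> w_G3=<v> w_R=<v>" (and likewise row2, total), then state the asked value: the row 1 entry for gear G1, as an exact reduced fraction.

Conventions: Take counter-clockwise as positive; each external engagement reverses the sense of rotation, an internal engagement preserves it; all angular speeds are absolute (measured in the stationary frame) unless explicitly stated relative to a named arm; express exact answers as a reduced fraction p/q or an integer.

class = planetary set [G3 = 13+2·19 = 51; Willis about the carrier]
row 1 — lock + rotate with arm: ω_sun = ω_ring = ω_arm = x
row 2 — arm fixed, fixed-axis ratios: sun y, ring −(13/51)·y, arm 0
boundary: total ω_sun = x + y = 0 and total ω_arm = x = 1  ⇒  y = -1, x = 1
row 2 ring = −(13/51)·(-1) = 13/51
totals (row 1 + row 2): sun 1 + (-1) = 0, ring 1 + 13/51 = 64/51, arm 1 + 0 = 1
asked cell (row1, sun) = 1

row1: w_G1=1 w_G3=1 w_R=1
row2: w_G1=-1 w_G3=13/51 w_R=0
total: w_G1=0 w_G3=64/51 w_R=1
asked value: 1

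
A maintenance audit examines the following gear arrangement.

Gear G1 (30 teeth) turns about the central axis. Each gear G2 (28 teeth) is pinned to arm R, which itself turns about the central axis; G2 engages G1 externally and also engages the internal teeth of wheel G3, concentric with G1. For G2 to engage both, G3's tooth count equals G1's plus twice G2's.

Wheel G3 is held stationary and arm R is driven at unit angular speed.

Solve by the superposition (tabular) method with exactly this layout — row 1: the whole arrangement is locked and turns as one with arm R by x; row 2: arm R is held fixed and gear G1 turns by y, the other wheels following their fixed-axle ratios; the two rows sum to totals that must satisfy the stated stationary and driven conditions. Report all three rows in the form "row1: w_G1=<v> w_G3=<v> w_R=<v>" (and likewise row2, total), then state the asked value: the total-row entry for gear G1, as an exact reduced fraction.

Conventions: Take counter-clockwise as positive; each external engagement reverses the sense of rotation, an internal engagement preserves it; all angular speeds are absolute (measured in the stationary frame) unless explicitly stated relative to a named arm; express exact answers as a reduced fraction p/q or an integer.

row1: w_G1=1 w_G3=1 w_R=1
row2: w_G1=43/15 w_G3=-1 w_R=0
total: w_G1=58/15 w_G3=0 w_R=1
asked value: 58/15

recognized (axles ride arm R): planetary set, 30/28/86 teeth
superposition row 1 [locked train]: every member turns x
row 2 (arm held, sun turns y): ω_ring = −(30/86)·y, ω_arm = 0
boundary: total ω_ring = x − (30/86)·y = 0 and total ω_arm = x = 1  ⇒  y = 43/15, x = 1
row 2 ring = −(30/86)·43/15 = -1
totals (row 1 + row 2): sun 1 + 43/15 = 58/15, ring 1 + (-1) = 0, arm 1 + 0 = 1
asked cell (total, sun) = 58/15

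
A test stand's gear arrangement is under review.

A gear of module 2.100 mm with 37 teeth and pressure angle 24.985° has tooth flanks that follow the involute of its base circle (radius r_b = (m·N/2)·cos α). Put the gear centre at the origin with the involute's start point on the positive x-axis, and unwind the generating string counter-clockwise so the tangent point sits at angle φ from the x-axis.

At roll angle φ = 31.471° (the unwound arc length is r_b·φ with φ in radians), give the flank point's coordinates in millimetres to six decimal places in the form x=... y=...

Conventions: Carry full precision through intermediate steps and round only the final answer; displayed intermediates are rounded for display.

single-mesh involute tooth geometry (37T wheel at module 2.100)
pitch radius r_p = m·N/2 = 2.100·37/2 = 38.850000
base radius r_b = r_p·cos α = 38.850000·cos 24.985° = 35.214355
roll angle φ = 31.471° = 0.54927257 rad
x = r_b·(cos φ + φ·sin φ) = 40.132447
y = r_b·(sin φ − φ·cos φ) = 1.887133

x=40.132447 y=1.887133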